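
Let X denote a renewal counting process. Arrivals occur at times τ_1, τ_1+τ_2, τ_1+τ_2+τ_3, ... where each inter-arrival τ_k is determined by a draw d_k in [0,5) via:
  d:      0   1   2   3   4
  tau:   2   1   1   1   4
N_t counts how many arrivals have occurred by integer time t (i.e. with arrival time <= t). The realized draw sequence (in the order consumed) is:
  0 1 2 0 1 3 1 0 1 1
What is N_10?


draw d_1=0: τ_1=2, arrival time A_1=2
draw d_2=1: τ_2=1, arrival time A_2=3
draw d_3=2: τ_3=1, arrival time A_3=4
draw d_4=0: τ_4=2, arrival time A_4=6
draw d_5=1: τ_5=1, arrival time A_5=7
draw d_6=3: τ_6=1, arrival time A_6=8
draw d_7=1: τ_7=1, arrival time A_7=9
draw d_8=0: τ_8=2, arrival time A_8=11
draw d_9=1: τ_9=1, arrival time A_9=12
draw d_10=1: τ_10=1, arrival time A_10=13
N_t over t=0..10: 0:0 1:0 2:1 3:2 4:3 5:3 6:4 7:5 8:6 9:7 10:7

7


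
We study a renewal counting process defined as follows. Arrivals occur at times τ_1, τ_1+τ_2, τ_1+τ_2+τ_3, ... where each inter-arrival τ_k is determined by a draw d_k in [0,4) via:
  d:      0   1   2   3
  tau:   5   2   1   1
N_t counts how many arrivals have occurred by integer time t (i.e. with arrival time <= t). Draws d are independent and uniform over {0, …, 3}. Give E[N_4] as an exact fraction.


27/16

Inter-arrival values over d=0..3: [5, 2, 1, 1]
Each d has probability 1/4, so the pmf of τ is: f(1) = 1/2, f(2) = 1/4, f(5) = 1/4
Renewal equation for m(n) = E[N_n]: condition on τ_1 = k (if k <= n, one arrival plus a fresh copy on the remaining n−k steps): m(n) = F(n) + Σ_{k<=n} f(k)·m(n−k), where F(n) = P(τ <= n) and m(0) = 0
m(1) = F(1) = 1/2
m(2) = F(2) + f(1)·m(1) = 3/4 + 1/2·1/2 = 1
m(3) = F(3) + f(1)·m(2) + f(2)·m(1) = 3/4 + 1/2·1 + 1/4·1/2 = 11/8
m(4) = F(4) + f(1)·m(3) + f(2)·m(2) = 3/4 + 1/2·11/8 + 1/4·1 = 27/16
E[N_4] = m(4) = 27/16


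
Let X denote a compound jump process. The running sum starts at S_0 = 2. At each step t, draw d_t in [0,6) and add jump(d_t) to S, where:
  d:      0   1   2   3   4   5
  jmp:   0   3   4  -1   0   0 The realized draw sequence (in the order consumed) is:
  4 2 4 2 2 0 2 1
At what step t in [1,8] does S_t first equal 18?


t=0: S=2, d=4, jump=0, S_1=2
t=1: S=2, d=2, jump=4, S_2=6
t=2: S=6, d=4, jump=0, S_3=6
t=3: S=6, d=2, jump=4, S_4=10
t=4: S=10, d=2, jump=4, S_5=14
t=5: S=14, d=0, jump=0, S_6=14
t=6: S=14, d=2, jump=4, S_7=18
t=7: S=18, d=1, jump=3, S_8=21

7


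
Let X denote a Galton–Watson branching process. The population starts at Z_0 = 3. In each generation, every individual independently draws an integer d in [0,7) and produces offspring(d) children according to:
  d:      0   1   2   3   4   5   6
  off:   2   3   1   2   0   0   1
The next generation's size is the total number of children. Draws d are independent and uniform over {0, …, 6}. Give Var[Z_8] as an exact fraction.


13908824874397440/33232930569601

Outcome values over d=0..6: [2, 3, 1, 2, 0, 0, 1]
Σy = 9, Σy² = 19, M = 7
μ = 9/7 = 9/7,  σ² = 19/7 − (9/7)² = 52/49
V_0 = 0, E_0 = 3
V_1 = 52/49·E_0 + (9/7)²·V_0 = 156/49;  E_1 = 27/7
V_2 = 52/49·E_1 + (9/7)²·V_1 = 22464/2401;  E_2 = 243/49
V_3 = 52/49·E_2 + (9/7)²·V_2 = 2438748/117649;  E_3 = 2187/343
V_4 = 52/49·E_3 + (9/7)²·V_3 = 236545920/5764801;  E_4 = 19683/2401
V_5 = 52/49·E_4 + (9/7)²·V_4 = 21617681436/282475249;  E_5 = 177147/16807
V_6 = 52/49·E_5 + (9/7)²·V_5 = 1905852297024/13841287201;  E_6 = 1594323/117649
V_7 = 52/49·E_6 + (9/7)²·V_6 = 164127702403548/678223072849;  E_7 = 14348907/823543
V_8 = 52/49·E_7 + (9/7)²·V_7 = 13908824874397440/33232930569601;  E_8 = 129140163/5764801


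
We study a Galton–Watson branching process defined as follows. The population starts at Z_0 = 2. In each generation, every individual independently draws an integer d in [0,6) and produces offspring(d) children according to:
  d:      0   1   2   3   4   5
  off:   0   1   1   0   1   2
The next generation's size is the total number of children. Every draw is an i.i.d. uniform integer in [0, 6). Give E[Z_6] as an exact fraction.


Outcome values over d=0..5: [0, 1, 1, 0, 1, 2]
Σy = 5, Σy² = 7, M = 6
μ = 5/6 = 5/6,  σ² = 7/6 − (5/6)² = 17/36
E[Z_0] = 2
E[Z_1] = 5/6·E[Z_0] = 5/3
E[Z_2] = 5/6·E[Z_1] = 25/18
E[Z_3] = 5/6·E[Z_2] = 125/108
E[Z_4] = 5/6·E[Z_3] = 625/648
E[Z_5] = 5/6·E[Z_4] = 3125/3888
E[Z_6] = 5/6·E[Z_5] = 15625/23328

15625/23328


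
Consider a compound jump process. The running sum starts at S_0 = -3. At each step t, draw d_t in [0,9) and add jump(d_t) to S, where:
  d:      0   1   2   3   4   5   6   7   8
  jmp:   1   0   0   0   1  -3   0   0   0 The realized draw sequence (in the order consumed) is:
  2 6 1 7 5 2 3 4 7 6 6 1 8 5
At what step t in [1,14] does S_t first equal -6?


t=0: S=-3, d=2, jump=0, S_1=-3
t=1: S=-3, d=6, jump=0, S_2=-3
t=2: S=-3, d=1, jump=0, S_3=-3
t=3: S=-3, d=7, jump=0, S_4=-3
t=4: S=-3, d=5, jump=-3, S_5=-6
t=5: S=-6, d=2, jump=0, S_6=-6
t=6: S=-6, d=3, jump=0, S_7=-6
t=7: S=-6, d=4, jump=1, S_8=-5
t=8: S=-5, d=7, jump=0, S_9=-5
t=9: S=-5, d=6, jump=0, S_10=-5
t=10: S=-5, d=6, jump=0, S_11=-5
t=11: S=-5, d=1, jump=0, S_12=-5
t=12: S=-5, d=8, jump=0, S_13=-5
t=13: S=-5, d=5, jump=-3, S_14=-8

5


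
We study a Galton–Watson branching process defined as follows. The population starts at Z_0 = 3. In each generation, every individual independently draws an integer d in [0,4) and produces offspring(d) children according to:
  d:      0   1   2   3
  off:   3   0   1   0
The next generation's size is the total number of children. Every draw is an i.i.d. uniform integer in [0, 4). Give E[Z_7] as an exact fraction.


Outcome values over d=0..3: [3, 0, 1, 0]
Σy = 4, Σy² = 10, M = 4
μ = 4/4 = 1,  σ² = 10/4 − (1)² = 3/2
E[Z_0] = 3
E[Z_1] = 1·E[Z_0] = 3
E[Z_2] = 1·E[Z_1] = 3
E[Z_3] = 1·E[Z_2] = 3
E[Z_4] = 1·E[Z_3] = 3
E[Z_5] = 1·E[Z_4] = 3
E[Z_6] = 1·E[Z_5] = 3
E[Z_7] = 1·E[Z_6] = 3

3


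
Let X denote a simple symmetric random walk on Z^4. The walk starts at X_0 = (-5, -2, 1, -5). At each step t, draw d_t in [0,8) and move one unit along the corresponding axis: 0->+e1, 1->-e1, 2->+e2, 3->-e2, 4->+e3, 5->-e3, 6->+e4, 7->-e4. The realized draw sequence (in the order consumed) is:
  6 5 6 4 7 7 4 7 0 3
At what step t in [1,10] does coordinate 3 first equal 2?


t=0: X=(-5, -2, 1, -5), d=6 → +e4, X_1=(-5, -2, 1, -4)
t=1: X=(-5, -2, 1, -4), d=5 → -e3, X_2=(-5, -2, 0, -4)
t=2: X=(-5, -2, 0, -4), d=6 → +e4, X_3=(-5, -2, 0, -3)
t=3: X=(-5, -2, 0, -3), d=4 → +e3, X_4=(-5, -2, 1, -3)
t=4: X=(-5, -2, 1, -3), d=7 → -e4, X_5=(-5, -2, 1, -4)
t=5: X=(-5, -2, 1, -4), d=7 → -e4, X_6=(-5, -2, 1, -5)
t=6: X=(-5, -2, 1, -5), d=4 → +e3, X_7=(-5, -2, 2, -5)
t=7: X=(-5, -2, 2, -5), d=7 → -e4, X_8=(-5, -2, 2, -6)
t=8: X=(-5, -2, 2, -6), d=0 → +e1, X_9=(-4, -2, 2, -6)
t=9: X=(-4, -2, 2, -6), d=3 → -e2, X_10=(-4, -3, 2, -6)

7


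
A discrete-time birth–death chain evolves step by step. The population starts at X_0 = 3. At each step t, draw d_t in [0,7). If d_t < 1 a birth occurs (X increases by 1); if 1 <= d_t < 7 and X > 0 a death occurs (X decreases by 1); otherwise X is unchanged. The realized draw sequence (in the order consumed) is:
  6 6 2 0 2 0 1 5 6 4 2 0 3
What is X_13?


0

t=0: X=3, d=6 → death, X_1=2
t=1: X=2, d=6 → death, X_2=1
t=2: X=1, d=2 → death, X_3=0
t=3: X=0, d=0 → birth, X_4=1
t=4: X=1, d=2 → death, X_5=0
t=5: X=0, d=0 → birth, X_6=1
t=6: X=1, d=1 → death, X_7=0
t=7: X=0, d=5 → hold, X_8=0
t=8: X=0, d=6 → hold, X_9=0
t=9: X=0, d=4 → hold, X_10=0
t=10: X=0, d=2 → hold, X_11=0
t=11: X=0, d=0 → birth, X_12=1
t=12: X=1, d=3 → death, X_13=0


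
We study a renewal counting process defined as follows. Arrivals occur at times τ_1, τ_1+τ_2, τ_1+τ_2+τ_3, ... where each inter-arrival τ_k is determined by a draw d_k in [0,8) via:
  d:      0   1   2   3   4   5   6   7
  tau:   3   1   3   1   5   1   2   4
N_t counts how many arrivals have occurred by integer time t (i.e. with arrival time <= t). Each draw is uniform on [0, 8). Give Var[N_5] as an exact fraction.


Inter-arrival values over d=0..7: [3, 1, 3, 1, 5, 1, 2, 4]
Each d has probability 1/8, so the pmf of τ is: f(1) = 3/8, f(2) = 1/8, f(3) = 1/4, f(4) = 1/8, f(5) = 1/8
Let p_n(j) = P(N_n = j), with p_0 = [1]. Condition on τ_1: p_n(0) = P(τ > n), and for j >= 1, p_n(j) = Σ_{k<=n} f(k)·p_{n−k}(j−1)
p_1 = [5/8, 3/8]  (j = 0..1)
p_2 = [1/2, 23/64, 9/64]  (j = 0..2)
p_3 = [1/4, 33/64, 93/512, 27/512]  (j = 0..3)
p_4 = [1/8, 7/16, 85/256, 351/4096, 81/4096]  (j = 0..4)
p_5 = [0, 13/32, 187/512, 747/4096, 1269/32768, 243/32768]  (j = 0..5)
E[N_5] = Σ j·p_5(j) = 61467/32768;  E[N_5²] = Σ j²·p_5(j) = 141347/32768
Var[N_5] = 141347/32768 − (61467/32768)² = 853466407/1073741824

853466407/1073741824


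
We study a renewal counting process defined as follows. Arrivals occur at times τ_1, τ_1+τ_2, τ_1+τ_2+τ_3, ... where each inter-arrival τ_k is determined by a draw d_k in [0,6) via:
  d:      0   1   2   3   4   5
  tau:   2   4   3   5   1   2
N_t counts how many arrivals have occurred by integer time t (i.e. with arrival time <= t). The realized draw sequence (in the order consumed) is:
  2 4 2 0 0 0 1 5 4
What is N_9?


draw d_1=2: τ_1=3, arrival time A_1=3
draw d_2=4: τ_2=1, arrival time A_2=4
draw d_3=2: τ_3=3, arrival time A_3=7
draw d_4=0: τ_4=2, arrival time A_4=9
draw d_5=0: τ_5=2, arrival time A_5=11
draw d_6=0: τ_6=2, arrival time A_6=13
draw d_7=1: τ_7=4, arrival time A_7=17
draw d_8=5: τ_8=2, arrival time A_8=19
draw d_9=4: τ_9=1, arrival time A_9=20
N_t over t=0..9: 0:0 1:0 2:0 3:1 4:2 5:2 6:2 7:3 8:3 9:4

4


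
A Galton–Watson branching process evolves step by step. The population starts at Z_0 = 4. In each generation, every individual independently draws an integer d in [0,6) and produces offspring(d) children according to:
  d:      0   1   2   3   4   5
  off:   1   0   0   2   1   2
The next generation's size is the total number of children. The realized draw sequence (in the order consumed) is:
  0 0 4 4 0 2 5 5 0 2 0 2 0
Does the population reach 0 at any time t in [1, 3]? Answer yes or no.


no

gen 0: Z_0=4, draws=[0, 0, 4, 4], offspring=[1, 1, 1, 1], Z_1=4
gen 1: Z_1=4, draws=[0, 2, 5, 5], offspring=[1, 0, 2, 2], Z_2=5
gen 2: Z_2=5, draws=[0, 2, 0, 2, 0], offspring=[1, 0, 1, 0, 1], Z_3=3


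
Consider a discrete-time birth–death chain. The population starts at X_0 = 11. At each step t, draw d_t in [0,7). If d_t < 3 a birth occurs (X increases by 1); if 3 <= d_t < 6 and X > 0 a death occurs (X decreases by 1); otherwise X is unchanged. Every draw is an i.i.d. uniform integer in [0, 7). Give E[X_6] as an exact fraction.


X can drop by at most 1 per step and X_0 = 11 > T = 6, so X_t >= 11 − t >= 5 > 0 for every t <= 6: the floor at 0 (the 'and X > 0' condition) never binds. Hence X_6 = X_0 + Σ_{t<6} Y_t with i.i.d. increments Y_t = y(d_t) ∈ {+1, −1, 0}.
Outcome values over d=0..6: [1, 1, 1, -1, -1, -1, 0]
Σy = 0, Σy² = 6, M = 7
μ = 0/7 = 0,  σ² = 6/7 − (0)² = 6/7
E[X_6] = 11 + 6·(0) = 11

11


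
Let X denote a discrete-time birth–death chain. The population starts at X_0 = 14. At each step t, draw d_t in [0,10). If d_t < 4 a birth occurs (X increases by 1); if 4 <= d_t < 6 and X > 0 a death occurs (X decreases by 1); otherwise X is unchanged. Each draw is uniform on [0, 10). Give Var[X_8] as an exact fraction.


112/25

X can drop by at most 1 per step and X_0 = 14 > T = 8, so X_t >= 14 − t >= 6 > 0 for every t <= 8: the floor at 0 (the 'and X > 0' condition) never binds. Hence X_8 = X_0 + Σ_{t<8} Y_t with i.i.d. increments Y_t = y(d_t) ∈ {+1, −1, 0}.
Outcome values over d=0..9: [1, 1, 1, 1, -1, -1, 0, 0, 0, 0]
Σy = 2, Σy² = 6, M = 10
μ = 2/10 = 1/5,  σ² = 6/10 − (1/5)² = 14/25
Independent increments: Var[X_8] = 8·σ² = 8·(14/25) = 112/25


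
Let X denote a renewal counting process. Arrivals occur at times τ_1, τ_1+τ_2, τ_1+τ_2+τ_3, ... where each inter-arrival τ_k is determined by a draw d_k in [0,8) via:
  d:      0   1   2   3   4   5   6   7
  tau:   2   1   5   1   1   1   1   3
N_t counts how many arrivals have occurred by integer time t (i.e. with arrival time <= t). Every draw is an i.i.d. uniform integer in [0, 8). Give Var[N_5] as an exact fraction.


Inter-arrival values over d=0..7: [2, 1, 5, 1, 1, 1, 1, 3]
Each d has probability 1/8, so the pmf of τ is: f(1) = 5/8, f(2) = 1/8, f(3) = 1/8, f(5) = 1/8
Let p_n(j) = P(N_n = j), with p_0 = [1]. Condition on τ_1: p_n(0) = P(τ > n), and for j >= 1, p_n(j) = Σ_{k<=n} f(k)·p_{n−k}(j−1)
p_1 = [3/8, 5/8]  (j = 0..1)
p_2 = [1/4, 23/64, 25/64]  (j = 0..2)
p_3 = [1/8, 21/64, 155/512, 125/512]  (j = 0..3)
p_4 = [1/8, 5/32, 21/64, 975/4096, 625/4096]  (j = 0..4)
p_5 = [0, 1/4, 47/256, 1195/4096, 5875/32768, 3125/32768]  (j = 0..5)
E[N_5] = Σ j·p_5(j) = 88029/32768;  E[N_5²] = Σ j²·p_5(j) = 290421/32768
Var[N_5] = 290421/32768 − (88029/32768)² = 1767410487/1073741824

1767410487/1073741824


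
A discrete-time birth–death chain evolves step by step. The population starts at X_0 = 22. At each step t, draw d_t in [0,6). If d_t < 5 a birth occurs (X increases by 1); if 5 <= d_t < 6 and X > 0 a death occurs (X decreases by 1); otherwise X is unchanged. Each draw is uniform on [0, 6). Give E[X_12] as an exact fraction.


X can drop by at most 1 per step and X_0 = 22 > T = 12, so X_t >= 22 − t >= 10 > 0 for every t <= 12: the floor at 0 (the 'and X > 0' condition) never binds. Hence X_12 = X_0 + Σ_{t<12} Y_t with i.i.d. increments Y_t = y(d_t) ∈ {+1, −1, 0}.
Outcome values over d=0..5: [1, 1, 1, 1, 1, -1]
Σy = 4, Σy² = 6, M = 6
μ = 4/6 = 2/3,  σ² = 6/6 − (2/3)² = 5/9
E[X_12] = 22 + 12·(2/3) = 30

30


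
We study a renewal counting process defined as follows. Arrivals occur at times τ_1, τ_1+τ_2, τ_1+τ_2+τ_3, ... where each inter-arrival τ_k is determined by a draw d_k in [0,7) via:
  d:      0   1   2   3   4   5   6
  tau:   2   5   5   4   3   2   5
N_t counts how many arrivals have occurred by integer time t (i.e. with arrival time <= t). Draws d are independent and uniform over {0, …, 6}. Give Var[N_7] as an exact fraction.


Inter-arrival values over d=0..6: [2, 5, 5, 4, 3, 2, 5]
Each d has probability 1/7, so the pmf of τ is: f(2) = 2/7, f(3) = 1/7, f(4) = 1/7, f(5) = 3/7
Let p_n(j) = P(N_n = j), with p_0 = [1]. Condition on τ_1: p_n(0) = P(τ > n), and for j >= 1, p_n(j) = Σ_{k<=n} f(k)·p_{n−k}(j−1)
p_1 = [1]  (j = 0)
p_2 = [5/7, 2/7]  (j = 0..1)
p_3 = [4/7, 3/7]  (j = 0..1)
p_4 = [3/7, 24/49, 4/49]  (j = 0..2)
p_5 = [0, 41/49, 8/49]  (j = 0..2)
p_6 = [0, 36/49, 83/343, 8/343]  (j = 0..3)
p_7 = [0, 22/49, 169/343, 20/343]  (j = 0..3)
E[N_7] = Σ j·p_7(j) = 552/343;  E[N_7²] = Σ j²·p_7(j) = 1010/343
Var[N_7] = 1010/343 − (552/343)² = 41726/117649

41726/117649


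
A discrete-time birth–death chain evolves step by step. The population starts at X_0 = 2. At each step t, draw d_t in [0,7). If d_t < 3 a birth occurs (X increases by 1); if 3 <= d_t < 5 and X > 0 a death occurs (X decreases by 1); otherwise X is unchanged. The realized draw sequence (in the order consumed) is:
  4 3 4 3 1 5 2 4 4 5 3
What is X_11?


0

t=0: X=2, d=4 → death, X_1=1
t=1: X=1, d=3 → death, X_2=0
t=2: X=0, d=4 → hold, X_3=0
t=3: X=0, d=3 → hold, X_4=0
t=4: X=0, d=1 → birth, X_5=1
t=5: X=1, d=5 → hold, X_6=1
t=6: X=1, d=2 → birth, X_7=2
t=7: X=2, d=4 → death, X_8=1
t=8: X=1, d=4 → death, X_9=0
t=9: X=0, d=5 → hold, X_10=0
t=10: X=0, d=3 → hold, X_11=0


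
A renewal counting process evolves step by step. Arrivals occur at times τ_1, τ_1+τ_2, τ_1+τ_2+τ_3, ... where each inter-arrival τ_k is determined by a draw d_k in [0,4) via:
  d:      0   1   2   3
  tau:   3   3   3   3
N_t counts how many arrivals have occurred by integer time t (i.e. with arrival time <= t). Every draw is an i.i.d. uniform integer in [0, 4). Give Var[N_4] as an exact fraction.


0

Inter-arrival values over d=0..3: [3, 3, 3, 3]
Each d has probability 1/4, so the pmf of τ is: f(3) = 1
Let p_n(j) = P(N_n = j), with p_0 = [1]. Condition on τ_1: p_n(0) = P(τ > n), and for j >= 1, p_n(j) = Σ_{k<=n} f(k)·p_{n−k}(j−1)
p_1 = [1]  (j = 0)
p_2 = [1]  (j = 0)
p_3 = [0, 1]  (j = 0..1)
p_4 = [0, 1]  (j = 0..1)
E[N_4] = Σ j·p_4(j) = 1;  E[N_4²] = Σ j²·p_4(j) = 1
Var[N_4] = 1 − (1)² = 0


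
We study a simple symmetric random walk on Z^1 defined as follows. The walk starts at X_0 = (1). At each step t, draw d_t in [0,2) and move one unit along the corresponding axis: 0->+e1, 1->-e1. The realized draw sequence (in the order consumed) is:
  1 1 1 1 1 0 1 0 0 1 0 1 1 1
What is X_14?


t=0: X=(1), d=1 → -e1, X_1=(0)
t=1: X=(0), d=1 → -e1, X_2=(-1)
t=2: X=(-1), d=1 → -e1, X_3=(-2)
t=3: X=(-2), d=1 → -e1, X_4=(-3)
t=4: X=(-3), d=1 → -e1, X_5=(-4)
t=5: X=(-4), d=0 → +e1, X_6=(-3)
t=6: X=(-3), d=1 → -e1, X_7=(-4)
t=7: X=(-4), d=0 → +e1, X_8=(-3)
t=8: X=(-3), d=0 → +e1, X_9=(-2)
t=9: X=(-2), d=1 → -e1, X_10=(-3)
t=10: X=(-3), d=0 → +e1, X_11=(-2)
t=11: X=(-2), d=1 → -e1, X_12=(-3)
t=12: X=(-3), d=1 → -e1, X_13=(-4)
t=13: X=(-4), d=1 → -e1, X_14=(-5)

(-5)


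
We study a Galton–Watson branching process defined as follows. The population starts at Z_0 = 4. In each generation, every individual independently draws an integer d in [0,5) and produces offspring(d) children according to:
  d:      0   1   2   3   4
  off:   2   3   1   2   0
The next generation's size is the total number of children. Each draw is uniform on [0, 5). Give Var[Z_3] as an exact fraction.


858624/15625

Outcome values over d=0..4: [2, 3, 1, 2, 0]
Σy = 8, Σy² = 18, M = 5
μ = 8/5 = 8/5,  σ² = 18/5 − (8/5)² = 26/25
V_0 = 0, E_0 = 4
V_1 = 26/25·E_0 + (8/5)²·V_0 = 104/25;  E_1 = 32/5
V_2 = 26/25·E_1 + (8/5)²·V_1 = 10816/625;  E_2 = 256/25
V_3 = 26/25·E_2 + (8/5)²·V_2 = 858624/15625;  E_3 = 2048/125


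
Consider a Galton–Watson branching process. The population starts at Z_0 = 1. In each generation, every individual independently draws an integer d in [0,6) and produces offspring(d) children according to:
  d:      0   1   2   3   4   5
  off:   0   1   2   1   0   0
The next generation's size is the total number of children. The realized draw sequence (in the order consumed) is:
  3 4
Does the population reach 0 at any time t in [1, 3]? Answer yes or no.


gen 0: Z_0=1, draws=[3], offspring=[1], Z_1=1
gen 1: Z_1=1, draws=[4], offspring=[0], Z_2=0
gen 2: Z_2=0, draws=[], offspring=[], Z_3=0

yes


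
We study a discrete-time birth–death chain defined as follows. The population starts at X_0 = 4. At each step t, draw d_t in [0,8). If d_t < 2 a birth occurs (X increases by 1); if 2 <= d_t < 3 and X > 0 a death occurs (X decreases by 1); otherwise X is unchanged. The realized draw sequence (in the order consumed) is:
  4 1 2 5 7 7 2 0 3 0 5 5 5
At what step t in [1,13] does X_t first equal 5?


2

t=0: X=4, d=4 → hold, X_1=4
t=1: X=4, d=1 → birth, X_2=5
t=2: X=5, d=2 → death, X_3=4
t=3: X=4, d=5 → hold, X_4=4
t=4: X=4, d=7 → hold, X_5=4
t=5: X=4, d=7 → hold, X_6=4
t=6: X=4, d=2 → death, X_7=3
t=7: X=3, d=0 → birth, X_8=4
t=8: X=4, d=3 → hold, X_9=4
t=9: X=4, d=0 → birth, X_10=5
t=10: X=5, d=5 → hold, X_11=5
t=11: X=5, d=5 → hold, X_12=5
t=12: X=5, d=5 → hold, X_13=5


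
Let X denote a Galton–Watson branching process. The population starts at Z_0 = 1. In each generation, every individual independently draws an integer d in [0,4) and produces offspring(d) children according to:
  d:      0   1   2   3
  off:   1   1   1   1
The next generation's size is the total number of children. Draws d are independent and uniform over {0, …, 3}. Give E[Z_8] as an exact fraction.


Outcome values over d=0..3: [1, 1, 1, 1]
Σy = 4, Σy² = 4, M = 4
μ = 4/4 = 1,  σ² = 4/4 − (1)² = 0
E[Z_0] = 1
E[Z_1] = 1·E[Z_0] = 1
E[Z_2] = 1·E[Z_1] = 1
E[Z_3] = 1·E[Z_2] = 1
E[Z_4] = 1·E[Z_3] = 1
E[Z_5] = 1·E[Z_4] = 1
E[Z_6] = 1·E[Z_5] = 1
E[Z_7] = 1·E[Z_6] = 1
E[Z_8] = 1·E[Z_7] = 1

1


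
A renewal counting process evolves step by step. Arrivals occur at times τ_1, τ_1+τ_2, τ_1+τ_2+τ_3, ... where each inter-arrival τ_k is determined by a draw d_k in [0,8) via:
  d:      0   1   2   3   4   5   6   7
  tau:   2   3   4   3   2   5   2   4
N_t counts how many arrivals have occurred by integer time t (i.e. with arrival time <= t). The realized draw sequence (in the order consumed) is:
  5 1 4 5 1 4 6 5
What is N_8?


draw d_1=5: τ_1=5, arrival time A_1=5
draw d_2=1: τ_2=3, arrival time A_2=8
draw d_3=4: τ_3=2, arrival time A_3=10
draw d_4=5: τ_4=5, arrival time A_4=15
draw d_5=1: τ_5=3, arrival time A_5=18
draw d_6=4: τ_6=2, arrival time A_6=20
draw d_7=6: τ_7=2, arrival time A_7=22
draw d_8=5: τ_8=5, arrival time A_8=27
N_t over t=0..8: 0:0 1:0 2:0 3:0 4:0 5:1 6:1 7:1 8:2

2


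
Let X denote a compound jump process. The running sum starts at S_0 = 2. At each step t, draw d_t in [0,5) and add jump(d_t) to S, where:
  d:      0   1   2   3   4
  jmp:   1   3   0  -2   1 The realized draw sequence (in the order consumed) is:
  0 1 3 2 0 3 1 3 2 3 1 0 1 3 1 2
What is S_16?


10

t=0: S=2, d=0, jump=1, S_1=3
t=1: S=3, d=1, jump=3, S_2=6
t=2: S=6, d=3, jump=-2, S_3=4
t=3: S=4, d=2, jump=0, S_4=4
t=4: S=4, d=0, jump=1, S_5=5
t=5: S=5, d=3, jump=-2, S_6=3
t=6: S=3, d=1, jump=3, S_7=6
t=7: S=6, d=3, jump=-2, S_8=4
t=8: S=4, d=2, jump=0, S_9=4
t=9: S=4, d=3, jump=-2, S_10=2
t=10: S=2, d=1, jump=3, S_11=5
t=11: S=5, d=0, jump=1, S_12=6
t=12: S=6, d=1, jump=3, S_13=9
t=13: S=9, d=3, jump=-2, S_14=7
t=14: S=7, d=1, jump=3, S_15=10
t=15: S=10, d=2, jump=0, S_16=10


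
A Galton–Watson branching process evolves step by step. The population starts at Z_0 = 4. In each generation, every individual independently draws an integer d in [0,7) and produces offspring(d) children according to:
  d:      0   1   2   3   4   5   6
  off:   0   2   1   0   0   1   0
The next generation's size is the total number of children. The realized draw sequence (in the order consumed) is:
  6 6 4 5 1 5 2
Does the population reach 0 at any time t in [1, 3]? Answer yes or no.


no

gen 0: Z_0=4, draws=[6, 6, 4, 5], offspring=[0, 0, 0, 1], Z_1=1
gen 1: Z_1=1, draws=[1], offspring=[2], Z_2=2
gen 2: Z_2=2, draws=[5, 2], offspring=[1, 1], Z_3=2


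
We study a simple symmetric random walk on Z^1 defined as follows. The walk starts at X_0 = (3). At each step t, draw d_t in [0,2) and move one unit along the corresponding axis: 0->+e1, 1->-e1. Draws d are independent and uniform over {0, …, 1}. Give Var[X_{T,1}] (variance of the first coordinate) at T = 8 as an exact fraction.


Outcome values over d=0..1: [1, -1]
Σy = 0, Σy² = 2, M = 2
μ = 0/2 = 0,  σ² = 2/2 − (0)² = 1
Independent increments: Var[X_8] = 8·σ² = 8·(1) = 8

8


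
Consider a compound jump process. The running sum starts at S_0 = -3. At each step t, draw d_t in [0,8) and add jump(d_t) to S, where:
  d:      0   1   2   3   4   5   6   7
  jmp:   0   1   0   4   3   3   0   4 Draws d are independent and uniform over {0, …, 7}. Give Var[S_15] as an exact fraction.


2745/64

Outcome values over d=0..7: [0, 1, 0, 4, 3, 3, 0, 4]
Σy = 15, Σy² = 51, M = 8
μ = 15/8 = 15/8,  σ² = 51/8 − (15/8)² = 183/64
Independent increments: Var[S_15] = 15·σ² = 15·(183/64) = 2745/64


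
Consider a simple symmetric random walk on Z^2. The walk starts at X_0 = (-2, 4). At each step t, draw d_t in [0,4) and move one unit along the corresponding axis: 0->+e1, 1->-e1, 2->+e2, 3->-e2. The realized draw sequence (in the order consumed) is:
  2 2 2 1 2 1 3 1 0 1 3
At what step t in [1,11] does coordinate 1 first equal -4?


6

t=0: X=(-2, 4), d=2 → +e2, X_1=(-2, 5)
t=1: X=(-2, 5), d=2 → +e2, X_2=(-2, 6)
t=2: X=(-2, 6), d=2 → +e2, X_3=(-2, 7)
t=3: X=(-2, 7), d=1 → -e1, X_4=(-3, 7)
t=4: X=(-3, 7), d=2 → +e2, X_5=(-3, 8)
t=5: X=(-3, 8), d=1 → -e1, X_6=(-4, 8)
t=6: X=(-4, 8), d=3 → -e2, X_7=(-4, 7)
t=7: X=(-4, 7), d=1 → -e1, X_8=(-5, 7)
t=8: X=(-5, 7), d=0 → +e1, X_9=(-4, 7)
t=9: X=(-4, 7), d=1 → -e1, X_10=(-5, 7)
t=10: X=(-5, 7), d=3 → -e2, X_11=(-5, 6)


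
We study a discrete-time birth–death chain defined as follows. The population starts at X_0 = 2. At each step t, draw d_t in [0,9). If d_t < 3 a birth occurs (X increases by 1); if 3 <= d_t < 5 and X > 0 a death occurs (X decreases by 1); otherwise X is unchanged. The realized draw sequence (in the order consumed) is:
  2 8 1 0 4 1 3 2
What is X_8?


t=0: X=2, d=2 → birth, X_1=3
t=1: X=3, d=8 → hold, X_2=3
t=2: X=3, d=1 → birth, X_3=4
t=3: X=4, d=0 → birth, X_4=5
t=4: X=5, d=4 → death, X_5=4
t=5: X=4, d=1 → birth, X_6=5
t=6: X=5, d=3 → death, X_7=4
t=7: X=4, d=2 → birth, X_8=5

5


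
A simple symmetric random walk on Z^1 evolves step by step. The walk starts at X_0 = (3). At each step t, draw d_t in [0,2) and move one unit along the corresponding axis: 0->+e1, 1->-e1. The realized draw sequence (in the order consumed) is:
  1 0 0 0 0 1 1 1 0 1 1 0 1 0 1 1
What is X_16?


(1)

t=0: X=(3), d=1 → -e1, X_1=(2)
t=1: X=(2), d=0 → +e1, X_2=(3)
t=2: X=(3), d=0 → +e1, X_3=(4)
t=3: X=(4), d=0 → +e1, X_4=(5)
t=4: X=(5), d=0 → +e1, X_5=(6)
t=5: X=(6), d=1 → -e1, X_6=(5)
t=6: X=(5), d=1 → -e1, X_7=(4)
t=7: X=(4), d=1 → -e1, X_8=(3)
t=8: X=(3), d=0 → +e1, X_9=(4)
t=9: X=(4), d=1 → -e1, X_10=(3)
t=10: X=(3), d=1 → -e1, X_11=(2)
t=11: X=(2), d=0 → +e1, X_12=(3)
t=12: X=(3), d=1 → -e1, X_13=(2)
t=13: X=(2), d=0 → +e1, X_14=(3)
t=14: X=(3), d=1 → -e1, X_15=(2)
t=15: X=(2), d=1 → -e1, X_16=(1)


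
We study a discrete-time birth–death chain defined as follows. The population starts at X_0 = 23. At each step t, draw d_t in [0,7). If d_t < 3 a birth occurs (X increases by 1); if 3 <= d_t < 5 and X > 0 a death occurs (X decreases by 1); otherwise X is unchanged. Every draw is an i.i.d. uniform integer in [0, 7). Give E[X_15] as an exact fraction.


X can drop by at most 1 per step and X_0 = 23 > T = 15, so X_t >= 23 − t >= 8 > 0 for every t <= 15: the floor at 0 (the 'and X > 0' condition) never binds. Hence X_15 = X_0 + Σ_{t<15} Y_t with i.i.d. increments Y_t = y(d_t) ∈ {+1, −1, 0}.
Outcome values over d=0..6: [1, 1, 1, -1, -1, 0, 0]
Σy = 1, Σy² = 5, M = 7
μ = 1/7 = 1/7,  σ² = 5/7 − (1/7)² = 34/49
E[X_15] = 23 + 15·(1/7) = 176/7

176/7


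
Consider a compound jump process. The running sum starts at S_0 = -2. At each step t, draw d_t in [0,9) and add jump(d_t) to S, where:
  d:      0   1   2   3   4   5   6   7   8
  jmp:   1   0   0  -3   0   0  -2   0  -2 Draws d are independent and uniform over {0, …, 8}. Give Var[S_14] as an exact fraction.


196/9

Outcome values over d=0..8: [1, 0, 0, -3, 0, 0, -2, 0, -2]
Σy = -6, Σy² = 18, M = 9
μ = -6/9 = -2/3,  σ² = 18/9 − (-2/3)² = 14/9
Independent increments: Var[S_14] = 14·σ² = 14·(14/9) = 196/9


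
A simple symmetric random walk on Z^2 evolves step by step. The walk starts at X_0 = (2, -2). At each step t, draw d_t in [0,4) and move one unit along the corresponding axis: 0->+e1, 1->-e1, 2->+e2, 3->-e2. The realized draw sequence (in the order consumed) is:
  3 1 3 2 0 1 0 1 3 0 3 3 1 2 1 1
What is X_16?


t=0: X=(2, -2), d=3 → -e2, X_1=(2, -3)
t=1: X=(2, -3), d=1 → -e1, X_2=(1, -3)
t=2: X=(1, -3), d=3 → -e2, X_3=(1, -4)
t=3: X=(1, -4), d=2 → +e2, X_4=(1, -3)
t=4: X=(1, -3), d=0 → +e1, X_5=(2, -3)
t=5: X=(2, -3), d=1 → -e1, X_6=(1, -3)
t=6: X=(1, -3), d=0 → +e1, X_7=(2, -3)
t=7: X=(2, -3), d=1 → -e1, X_8=(1, -3)
t=8: X=(1, -3), d=3 → -e2, X_9=(1, -4)
t=9: X=(1, -4), d=0 → +e1, X_10=(2, -4)
t=10: X=(2, -4), d=3 → -e2, X_11=(2, -5)
t=11: X=(2, -5), d=3 → -e2, X_12=(2, -6)
t=12: X=(2, -6), d=1 → -e1, X_13=(1, -6)
t=13: X=(1, -6), d=2 → +e2, X_14=(1, -5)
t=14: X=(1, -5), d=1 → -e1, X_15=(0, -5)
t=15: X=(0, -5), d=1 → -e1, X_16=(-1, -5)

(-1, -5)


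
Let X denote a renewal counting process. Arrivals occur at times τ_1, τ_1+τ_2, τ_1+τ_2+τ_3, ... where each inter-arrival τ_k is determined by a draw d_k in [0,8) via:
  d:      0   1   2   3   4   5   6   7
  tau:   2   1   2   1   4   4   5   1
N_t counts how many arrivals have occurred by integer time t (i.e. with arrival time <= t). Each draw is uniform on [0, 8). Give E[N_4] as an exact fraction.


Inter-arrival values over d=0..7: [2, 1, 2, 1, 4, 4, 5, 1]
Each d has probability 1/8, so the pmf of τ is: f(1) = 3/8, f(2) = 1/4, f(4) = 1/4, f(5) = 1/8
Renewal equation for m(n) = E[N_n]: condition on τ_1 = k (if k <= n, one arrival plus a fresh copy on the remaining n−k steps): m(n) = F(n) + Σ_{k<=n} f(k)·m(n−k), where F(n) = P(τ <= n) and m(0) = 0
m(1) = F(1) = 3/8
m(2) = F(2) + f(1)·m(1) = 5/8 + 3/8·3/8 = 49/64
m(3) = F(3) + f(1)·m(2) + f(2)·m(1) = 5/8 + 3/8·49/64 + 1/4·3/8 = 515/512
m(4) = F(4) + f(1)·m(3) + f(2)·m(2) = 7/8 + 3/8·515/512 + 1/4·49/64 = 5913/4096
E[N_4] = m(4) = 5913/4096

5913/4096


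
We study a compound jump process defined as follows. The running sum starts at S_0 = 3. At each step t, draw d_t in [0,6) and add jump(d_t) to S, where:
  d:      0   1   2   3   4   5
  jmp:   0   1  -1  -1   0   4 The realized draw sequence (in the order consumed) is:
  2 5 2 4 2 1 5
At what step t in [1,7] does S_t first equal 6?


2

t=0: S=3, d=2, jump=-1, S_1=2
t=1: S=2, d=5, jump=4, S_2=6
t=2: S=6, d=2, jump=-1, S_3=5
t=3: S=5, d=4, jump=0, S_4=5
t=4: S=5, d=2, jump=-1, S_5=4
t=5: S=4, d=1, jump=1, S_6=5
t=6: S=5, d=5, jump=4, S_7=9


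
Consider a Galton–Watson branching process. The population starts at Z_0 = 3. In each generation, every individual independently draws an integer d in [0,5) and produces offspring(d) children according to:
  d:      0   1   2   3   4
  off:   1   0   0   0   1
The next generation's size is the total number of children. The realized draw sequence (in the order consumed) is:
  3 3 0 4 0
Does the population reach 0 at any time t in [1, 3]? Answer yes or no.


no

gen 0: Z_0=3, draws=[3, 3, 0], offspring=[0, 0, 1], Z_1=1
gen 1: Z_1=1, draws=[4], offspring=[1], Z_2=1
gen 2: Z_2=1, draws=[0], offspring=[1], Z_3=1


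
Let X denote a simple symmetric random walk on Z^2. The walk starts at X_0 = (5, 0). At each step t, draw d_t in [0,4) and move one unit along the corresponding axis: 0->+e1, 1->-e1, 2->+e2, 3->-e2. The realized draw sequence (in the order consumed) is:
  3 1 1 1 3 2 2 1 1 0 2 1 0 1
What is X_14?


t=0: X=(5, 0), d=3 → -e2, X_1=(5, -1)
t=1: X=(5, -1), d=1 → -e1, X_2=(4, -1)
t=2: X=(4, -1), d=1 → -e1, X_3=(3, -1)
t=3: X=(3, -1), d=1 → -e1, X_4=(2, -1)
t=4: X=(2, -1), d=3 → -e2, X_5=(2, -2)
t=5: X=(2, -2), d=2 → +e2, X_6=(2, -1)
t=6: X=(2, -1), d=2 → +e2, X_7=(2, 0)
t=7: X=(2, 0), d=1 → -e1, X_8=(1, 0)
t=8: X=(1, 0), d=1 → -e1, X_9=(0, 0)
t=9: X=(0, 0), d=0 → +e1, X_10=(1, 0)
t=10: X=(1, 0), d=2 → +e2, X_11=(1, 1)
t=11: X=(1, 1), d=1 → -e1, X_12=(0, 1)
t=12: X=(0, 1), d=0 → +e1, X_13=(1, 1)
t=13: X=(1, 1), d=1 → -e1, X_14=(0, 1)

(0, 1)


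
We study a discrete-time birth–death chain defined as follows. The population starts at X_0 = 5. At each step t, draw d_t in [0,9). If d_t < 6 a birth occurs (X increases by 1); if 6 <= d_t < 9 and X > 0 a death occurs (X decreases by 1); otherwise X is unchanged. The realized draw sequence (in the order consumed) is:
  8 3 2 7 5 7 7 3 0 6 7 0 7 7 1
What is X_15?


t=0: X=5, d=8 → death, X_1=4
t=1: X=4, d=3 → birth, X_2=5
t=2: X=5, d=2 → birth, X_3=6
t=3: X=6, d=7 → death, X_4=5
t=4: X=5, d=5 → birth, X_5=6
t=5: X=6, d=7 → death, X_6=5
t=6: X=5, d=7 → death, X_7=4
t=7: X=4, d=3 → birth, X_8=5
t=8: X=5, d=0 → birth, X_9=6
t=9: X=6, d=6 → death, X_10=5
t=10: X=5, d=7 → death, X_11=4
t=11: X=4, d=0 → birth, X_12=5
t=12: X=5, d=7 → death, X_13=4
t=13: X=4, d=7 → death, X_14=3
t=14: X=3, d=1 → birth, X_15=4

4


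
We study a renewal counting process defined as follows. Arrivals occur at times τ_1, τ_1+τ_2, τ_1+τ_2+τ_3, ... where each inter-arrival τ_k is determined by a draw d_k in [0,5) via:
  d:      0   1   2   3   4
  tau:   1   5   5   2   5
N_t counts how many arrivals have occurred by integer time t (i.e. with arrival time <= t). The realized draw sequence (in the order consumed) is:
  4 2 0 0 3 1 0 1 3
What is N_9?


draw d_1=4: τ_1=5, arrival time A_1=5
draw d_2=2: τ_2=5, arrival time A_2=10
draw d_3=0: τ_3=1, arrival time A_3=11
draw d_4=0: τ_4=1, arrival time A_4=12
draw d_5=3: τ_5=2, arrival time A_5=14
draw d_6=1: τ_6=5, arrival time A_6=19
draw d_7=0: τ_7=1, arrival time A_7=20
draw d_8=1: τ_8=5, arrival time A_8=25
draw d_9=3: τ_9=2, arrival time A_9=27
N_t over t=0..9: 0:0 1:0 2:0 3:0 4:0 5:1 6:1 7:1 8:1 9:1

1


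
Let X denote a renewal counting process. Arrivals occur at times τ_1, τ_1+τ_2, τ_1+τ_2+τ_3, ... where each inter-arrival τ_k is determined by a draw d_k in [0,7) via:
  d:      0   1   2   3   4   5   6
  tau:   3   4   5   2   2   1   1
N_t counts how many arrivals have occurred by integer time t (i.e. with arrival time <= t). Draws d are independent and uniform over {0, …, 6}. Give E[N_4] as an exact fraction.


3278/2401

Inter-arrival values over d=0..6: [3, 4, 5, 2, 2, 1, 1]
Each d has probability 1/7, so the pmf of τ is: f(1) = 2/7, f(2) = 2/7, f(3) = 1/7, f(4) = 1/7, f(5) = 1/7
Renewal equation for m(n) = E[N_n]: condition on τ_1 = k (if k <= n, one arrival plus a fresh copy on the remaining n−k steps): m(n) = F(n) + Σ_{k<=n} f(k)·m(n−k), where F(n) = P(τ <= n) and m(0) = 0
m(1) = F(1) = 2/7
m(2) = F(2) + f(1)·m(1) = 4/7 + 2/7·2/7 = 32/49
m(3) = F(3) + f(1)·m(2) + f(2)·m(1) = 5/7 + 2/7·32/49 + 2/7·2/7 = 337/343
m(4) = F(4) + f(1)·m(3) + f(2)·m(2) + f(3)·m(1) = 6/7 + 2/7·337/343 + 2/7·32/49 + 1/7·2/7 = 3278/2401
E[N_4] = m(4) = 3278/2401


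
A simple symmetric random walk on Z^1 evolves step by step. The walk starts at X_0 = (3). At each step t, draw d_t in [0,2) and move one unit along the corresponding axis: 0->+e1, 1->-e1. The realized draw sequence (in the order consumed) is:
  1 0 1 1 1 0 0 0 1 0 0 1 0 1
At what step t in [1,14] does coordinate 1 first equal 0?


5

t=0: X=(3), d=1 → -e1, X_1=(2)
t=1: X=(2), d=0 → +e1, X_2=(3)
t=2: X=(3), d=1 → -e1, X_3=(2)
t=3: X=(2), d=1 → -e1, X_4=(1)
t=4: X=(1), d=1 → -e1, X_5=(0)
t=5: X=(0), d=0 → +e1, X_6=(1)
t=6: X=(1), d=0 → +e1, X_7=(2)
t=7: X=(2), d=0 → +e1, X_8=(3)
t=8: X=(3), d=1 → -e1, X_9=(2)
t=9: X=(2), d=0 → +e1, X_10=(3)
t=10: X=(3), d=0 → +e1, X_11=(4)
t=11: X=(4), d=1 → -e1, X_12=(3)
t=12: X=(3), d=0 → +e1, X_13=(4)
t=13: X=(4), d=1 → -e1, X_14=(3)


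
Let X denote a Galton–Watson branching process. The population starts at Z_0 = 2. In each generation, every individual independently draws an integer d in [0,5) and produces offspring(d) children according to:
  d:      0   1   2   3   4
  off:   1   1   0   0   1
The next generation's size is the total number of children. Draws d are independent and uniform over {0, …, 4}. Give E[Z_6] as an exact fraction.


1458/15625

Outcome values over d=0..4: [1, 1, 0, 0, 1]
Σy = 3, Σy² = 3, M = 5
μ = 3/5 = 3/5,  σ² = 3/5 − (3/5)² = 6/25
E[Z_0] = 2
E[Z_1] = 3/5·E[Z_0] = 6/5
E[Z_2] = 3/5·E[Z_1] = 18/25
E[Z_3] = 3/5·E[Z_2] = 54/125
E[Z_4] = 3/5·E[Z_3] = 162/625
E[Z_5] = 3/5·E[Z_4] = 486/3125
E[Z_6] = 3/5·E[Z_5] = 1458/15625


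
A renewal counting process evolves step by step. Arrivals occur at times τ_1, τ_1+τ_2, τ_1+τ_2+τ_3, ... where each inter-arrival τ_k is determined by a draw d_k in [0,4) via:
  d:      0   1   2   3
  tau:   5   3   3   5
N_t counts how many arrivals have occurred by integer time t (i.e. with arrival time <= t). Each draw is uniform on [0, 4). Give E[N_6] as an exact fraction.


Inter-arrival values over d=0..3: [5, 3, 3, 5]
Each d has probability 1/4, so the pmf of τ is: f(3) = 1/2, f(5) = 1/2
Renewal equation for m(n) = E[N_n]: condition on τ_1 = k (if k <= n, one arrival plus a fresh copy on the remaining n−k steps): m(n) = F(n) + Σ_{k<=n} f(k)·m(n−k), where F(n) = P(τ <= n) and m(0) = 0
m(1) = F(1) = 0
m(2) = F(2) = 0
m(3) = F(3) = 1/2
m(4) = F(4) = 1/2
m(5) = F(5) = 1
m(6) = F(6) + f(3)·m(3) = 1 + 1/2·1/2 = 5/4
E[N_6] = m(6) = 5/4

5/4


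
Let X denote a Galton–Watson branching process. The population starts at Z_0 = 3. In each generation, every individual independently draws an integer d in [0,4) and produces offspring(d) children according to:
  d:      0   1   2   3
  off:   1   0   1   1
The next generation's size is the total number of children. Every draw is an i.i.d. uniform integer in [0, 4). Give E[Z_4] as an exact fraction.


Outcome values over d=0..3: [1, 0, 1, 1]
Σy = 3, Σy² = 3, M = 4
μ = 3/4 = 3/4,  σ² = 3/4 − (3/4)² = 3/16
E[Z_0] = 3
E[Z_1] = 3/4·E[Z_0] = 9/4
E[Z_2] = 3/4·E[Z_1] = 27/16
E[Z_3] = 3/4·E[Z_2] = 81/64
E[Z_4] = 3/4·E[Z_3] = 243/256

243/256


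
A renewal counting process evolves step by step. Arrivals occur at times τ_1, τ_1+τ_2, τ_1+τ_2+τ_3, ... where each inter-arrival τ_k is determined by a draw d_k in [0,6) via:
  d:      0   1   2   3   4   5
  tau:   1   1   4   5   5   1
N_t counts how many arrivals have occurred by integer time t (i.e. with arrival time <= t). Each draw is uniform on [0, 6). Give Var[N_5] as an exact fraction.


8471/9216

Inter-arrival values over d=0..5: [1, 1, 4, 5, 5, 1]
Each d has probability 1/6, so the pmf of τ is: f(1) = 1/2, f(4) = 1/6, f(5) = 1/3
Let p_n(j) = P(N_n = j), with p_0 = [1]. Condition on τ_1: p_n(0) = P(τ > n), and for j >= 1, p_n(j) = Σ_{k<=n} f(k)·p_{n−k}(j−1)
p_1 = [1/2, 1/2]  (j = 0..1)
p_2 = [1/2, 1/4, 1/4]  (j = 0..2)
p_3 = [1/2, 1/4, 1/8, 1/8]  (j = 0..3)
p_4 = [1/3, 5/12, 1/8, 1/16, 1/16]  (j = 0..4)
p_5 = [0, 7/12, 7/24, 1/16, 1/32, 1/32]  (j = 0..5)
E[N_5] = Σ j·p_5(j) = 157/96;  E[N_5²] = Σ j²·p_5(j) = 115/32
Var[N_5] = 115/32 − (157/96)² = 8471/9216


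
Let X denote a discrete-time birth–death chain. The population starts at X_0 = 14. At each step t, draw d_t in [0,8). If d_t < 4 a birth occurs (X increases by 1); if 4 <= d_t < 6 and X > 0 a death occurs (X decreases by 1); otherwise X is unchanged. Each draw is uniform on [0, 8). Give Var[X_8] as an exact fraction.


11/2

X can drop by at most 1 per step and X_0 = 14 > T = 8, so X_t >= 14 − t >= 6 > 0 for every t <= 8: the floor at 0 (the 'and X > 0' condition) never binds. Hence X_8 = X_0 + Σ_{t<8} Y_t with i.i.d. increments Y_t = y(d_t) ∈ {+1, −1, 0}.
Outcome values over d=0..7: [1, 1, 1, 1, -1, -1, 0, 0]
Σy = 2, Σy² = 6, M = 8
μ = 2/8 = 1/4,  σ² = 6/8 − (1/4)² = 11/16
Independent increments: Var[X_8] = 8·σ² = 8·(11/16) = 11/2


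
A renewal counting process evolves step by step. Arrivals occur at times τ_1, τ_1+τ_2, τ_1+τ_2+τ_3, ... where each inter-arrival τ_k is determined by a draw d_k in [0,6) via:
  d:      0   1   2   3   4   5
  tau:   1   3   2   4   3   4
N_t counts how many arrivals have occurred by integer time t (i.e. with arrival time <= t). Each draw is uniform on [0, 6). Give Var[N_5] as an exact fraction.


23370167/60466176

Inter-arrival values over d=0..5: [1, 3, 2, 4, 3, 4]
Each d has probability 1/6, so the pmf of τ is: f(1) = 1/6, f(2) = 1/6, f(3) = 1/3, f(4) = 1/3
Let p_n(j) = P(N_n = j), with p_0 = [1]. Condition on τ_1: p_n(0) = P(τ > n), and for j >= 1, p_n(j) = Σ_{k<=n} f(k)·p_{n−k}(j−1)
p_1 = [5/6, 1/6]  (j = 0..1)
p_2 = [2/3, 11/36, 1/36]  (j = 0..2)
p_3 = [1/3, 7/12, 17/216, 1/216]  (j = 0..3)
p_4 = [0, 7/9, 11/54, 23/1296, 1/1296]  (j = 0..4)
p_5 = [0, 5/9, 83/216, 73/1296, 29/7776, 1/7776]  (j = 0..5)
E[N_5] = Σ j·p_5(j) = 11731/7776;  E[N_5²] = Σ j²·p_5(j) = 6901/2592
Var[N_5] = 6901/2592 − (11731/7776)² = 23370167/60466176


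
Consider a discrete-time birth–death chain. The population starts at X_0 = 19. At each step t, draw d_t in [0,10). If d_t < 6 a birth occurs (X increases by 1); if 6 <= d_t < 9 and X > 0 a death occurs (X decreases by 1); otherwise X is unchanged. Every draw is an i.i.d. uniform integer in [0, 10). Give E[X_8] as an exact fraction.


X can drop by at most 1 per step and X_0 = 19 > T = 8, so X_t >= 19 − t >= 11 > 0 for every t <= 8: the floor at 0 (the 'and X > 0' condition) never binds. Hence X_8 = X_0 + Σ_{t<8} Y_t with i.i.d. increments Y_t = y(d_t) ∈ {+1, −1, 0}.
Outcome values over d=0..9: [1, 1, 1, 1, 1, 1, -1, -1, -1, 0]
Σy = 3, Σy² = 9, M = 10
μ = 3/10 = 3/10,  σ² = 9/10 − (3/10)² = 81/100
E[X_8] = 19 + 8·(3/10) = 107/5

107/5
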